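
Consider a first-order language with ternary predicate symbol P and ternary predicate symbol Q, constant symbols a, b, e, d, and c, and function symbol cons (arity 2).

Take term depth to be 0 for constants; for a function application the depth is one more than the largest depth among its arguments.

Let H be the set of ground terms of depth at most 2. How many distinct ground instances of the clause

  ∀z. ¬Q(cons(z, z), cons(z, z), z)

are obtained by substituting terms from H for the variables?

Ground terms of depth ≤ 2:
  Write N_k for the number of ground terms of depth ≤ k. A term of depth ≤ k is either a constant or a function symbol applied to arguments of depth ≤ k−1, so N_k = 5 + N_{k-1}^2.
  N_0 = 5
  N_1 = 5 + 5^2 = 30
  N_2 = 5 + 30^2 = 905
So there are 905 ground terms available for substitution.
The clause has 1 distinct variable (z), which appears in the body. In the free term algebra distinct substitutions yield syntactically distinct ground instances.
Number of ground instances = 905.

905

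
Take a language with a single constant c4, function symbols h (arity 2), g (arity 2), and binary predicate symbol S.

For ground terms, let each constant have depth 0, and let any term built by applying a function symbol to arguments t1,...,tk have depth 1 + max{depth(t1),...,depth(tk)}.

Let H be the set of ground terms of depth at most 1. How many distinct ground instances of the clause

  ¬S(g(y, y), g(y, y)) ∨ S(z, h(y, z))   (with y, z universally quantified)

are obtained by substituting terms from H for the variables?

9

Ground terms of depth ≤ 1:
  If N_k denotes the number of depth-≤k ground terms, the 1 constant gives N_0 = 1, and each function symbol of arity r contributes N_{k-1}^r new terms at level k: N_k = 1 + N_{k-1}^2 + N_{k-1}^2.
  N_0 = 1
  N_1 = 1 + 1^2 + 1^2 = 3
So there are 3 ground terms available for substitution.
The clause has 2 distinct variables (y, z), each appearing in the body. In the free term algebra distinct substitutions yield syntactically distinct ground instances.
Number of ground instances = 3^2 = 9.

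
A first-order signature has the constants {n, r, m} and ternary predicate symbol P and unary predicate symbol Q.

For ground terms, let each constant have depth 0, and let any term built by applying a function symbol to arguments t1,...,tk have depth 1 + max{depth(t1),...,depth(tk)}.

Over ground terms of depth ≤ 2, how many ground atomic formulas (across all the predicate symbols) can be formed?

30

First count ground terms of depth ≤ 2.
With no function symbols every ground term is a constant, so there are exactly 3 ground terms at every depth bound.
N_0 = 3
N_1 = 3
N_2 = 3
Explicitly: n, r, m.
So |H| = 3.
Each predicate of arity r yields |H|^r ground atoms (one per choice of an r-tuple from H):
  P: 3^3 = 27;  Q: 3
Total ground atoms: 27 + 3 = 30.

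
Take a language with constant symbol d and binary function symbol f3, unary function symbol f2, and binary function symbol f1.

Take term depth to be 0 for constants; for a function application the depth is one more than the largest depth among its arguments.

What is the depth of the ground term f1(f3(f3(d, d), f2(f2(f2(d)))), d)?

5

depth(f3(d, d)) = 1 + max(0, 0) = 1
depth(f2(d)) = 1 + depth(d) = 1 + 0 = 1
depth(f2(f2(d))) = 1 + depth(f2(d)) = 1 + 1 = 2
depth(f2(f2(f2(d)))) = 1 + depth(f2(f2(d))) = 1 + 2 = 3
depth(f3(f3(d, d), f2(f2(f2(d))))) = 1 + max(1, 3) = 4
depth(f1(f3(f3(d, d), f2(f2(f2(d)))), d)) = 1 + max(4, 0) = 5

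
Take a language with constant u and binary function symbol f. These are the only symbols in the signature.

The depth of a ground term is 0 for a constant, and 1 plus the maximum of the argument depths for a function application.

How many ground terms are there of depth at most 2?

5

Write N_k for the number of ground terms of depth ≤ k. A term of depth ≤ k is either a constant or a function symbol applied to arguments of depth ≤ k−1, so N_k = 1 + N_{k-1}^2.
N_0 = 1
N_1 = 1 + 1^2 = 2
N_2 = 1 + 2^2 = 5
Explicitly: u, f(u, u), f(u, f(u, u)), f(f(u, u), u), f(f(u, u), f(u, u)).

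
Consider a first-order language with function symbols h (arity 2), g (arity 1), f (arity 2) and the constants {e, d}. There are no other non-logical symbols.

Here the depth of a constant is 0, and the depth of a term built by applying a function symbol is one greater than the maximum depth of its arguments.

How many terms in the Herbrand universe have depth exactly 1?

10

Let N_k = |{terms of depth ≤ k}|. Then N_0 = 2 and N_k = 2 + N_{k-1}^2 + N_{k-1} + N_{k-1}^2 for k ≥ 1 (one summand per function symbol, arity giving the exponent).
N_0 = 2
N_1 = 2 + 2^2 + 2 + 2^2 = 12
Terms of depth exactly 1: N_1 − N_0 = 12 − 2 = 10.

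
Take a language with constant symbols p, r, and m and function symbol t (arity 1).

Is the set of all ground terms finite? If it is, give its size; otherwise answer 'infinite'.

infinite

The signature has at least one function symbol (t, arity 1) and at least one constant (p).
Iterating t gives infinitely many distinct ground terms: p, t(p), t(t(p)), ...
So the Herbrand universe is infinite.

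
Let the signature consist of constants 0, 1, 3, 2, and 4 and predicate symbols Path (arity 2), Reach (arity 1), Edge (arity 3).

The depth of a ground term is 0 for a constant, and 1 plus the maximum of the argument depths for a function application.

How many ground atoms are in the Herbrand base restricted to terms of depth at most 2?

155

First count ground terms of depth ≤ 2.
With no function symbols every ground term is a constant, so there are exactly 5 ground terms at every depth bound.
N_0 = 5
N_1 = 5
N_2 = 5
So |H| = 5.
Ground atoms are formed by filling each argument slot of a predicate with a term from H, so an r-ary predicate gives |H|^r atoms:
  Path: 5^2 = 25;  Reach: 5;  Edge: 5^3 = 125
Total ground atoms: 25 + 5 + 125 = 155.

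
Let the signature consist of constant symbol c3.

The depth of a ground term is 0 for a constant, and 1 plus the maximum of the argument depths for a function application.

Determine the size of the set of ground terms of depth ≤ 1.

With no function symbols every ground term is a constant, so there is exactly 1 ground term at every depth bound.
N_0 = 1
N_1 = 1
Explicitly: c3.

1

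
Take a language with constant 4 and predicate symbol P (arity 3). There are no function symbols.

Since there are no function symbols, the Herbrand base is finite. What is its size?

With no function symbols, the Herbrand universe is just the 1 constant.
Ground atoms per predicate: P: 1^3 = 1.
Herbrand base size = 1 = 1.

1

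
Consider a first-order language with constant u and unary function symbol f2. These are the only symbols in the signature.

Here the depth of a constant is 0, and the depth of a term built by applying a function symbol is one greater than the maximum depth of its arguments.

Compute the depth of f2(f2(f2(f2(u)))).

depth(f2(u)) = 1 + depth(u) = 1 + 0 = 1
depth(f2(f2(u))) = 1 + depth(f2(u)) = 1 + 1 = 2
depth(f2(f2(f2(u)))) = 1 + depth(f2(f2(u))) = 1 + 2 = 3
depth(f2(f2(f2(f2(u))))) = 1 + depth(f2(f2(f2(u)))) = 1 + 3 = 4

4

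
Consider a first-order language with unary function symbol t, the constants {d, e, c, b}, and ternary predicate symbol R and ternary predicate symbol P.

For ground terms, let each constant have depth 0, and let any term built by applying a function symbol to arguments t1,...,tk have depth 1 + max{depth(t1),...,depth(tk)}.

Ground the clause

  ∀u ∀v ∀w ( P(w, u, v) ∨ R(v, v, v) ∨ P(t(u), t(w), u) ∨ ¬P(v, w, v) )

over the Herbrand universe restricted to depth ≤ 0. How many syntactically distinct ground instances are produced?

Ground terms of depth ≤ 0:
  Write N_k for the number of ground terms of depth ≤ k. A term of depth ≤ k is either a constant or a function symbol applied to arguments of depth ≤ k−1, so N_k = 4 + N_{k-1}.
  N_0 = 4
  Explicitly: d, e, c, b.
So there are 4 ground terms available for substitution.
Each of u, v, w ranges independently over the available ground terms, and distinct assignments produce distinct instances.
Number of ground instances = 4^3 = 64.

64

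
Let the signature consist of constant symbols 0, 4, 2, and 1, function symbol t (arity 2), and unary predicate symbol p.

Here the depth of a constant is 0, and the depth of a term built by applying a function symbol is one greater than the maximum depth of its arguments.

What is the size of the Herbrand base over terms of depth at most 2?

404

First count ground terms of depth ≤ 2.
Write N_k for the number of ground terms of depth ≤ k. A term of depth ≤ k is either a constant or a function symbol applied to arguments of depth ≤ k−1, so N_k = 4 + N_{k-1}^2.
N_0 = 4
N_1 = 4 + 4^2 = 20
N_2 = 4 + 20^2 = 404
So |H| = 404.
Ground atoms are formed by filling each argument slot of a predicate with a term from H, so an r-ary predicate gives |H|^r atoms:
  p: 404
Total ground atoms: 404.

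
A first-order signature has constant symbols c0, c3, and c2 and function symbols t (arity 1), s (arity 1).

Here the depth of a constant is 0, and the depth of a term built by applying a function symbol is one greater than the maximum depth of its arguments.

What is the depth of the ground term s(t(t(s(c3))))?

4

depth(s(c3)) = 1 + depth(c3) = 1 + 0 = 1
depth(t(s(c3))) = 1 + depth(s(c3)) = 1 + 1 = 2
depth(t(t(s(c3)))) = 1 + depth(t(s(c3))) = 1 + 2 = 3
depth(s(t(t(s(c3))))) = 1 + depth(t(t(s(c3)))) = 1 + 3 = 4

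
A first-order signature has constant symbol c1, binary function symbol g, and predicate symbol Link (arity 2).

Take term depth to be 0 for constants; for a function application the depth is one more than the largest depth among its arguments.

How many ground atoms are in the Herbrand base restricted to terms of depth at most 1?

4

First count ground terms of depth ≤ 1.
Let N_k = |{terms of depth ≤ k}|. Then N_0 = 1 and N_k = 1 + N_{k-1}^2 for k ≥ 1 (one summand per function symbol, arity giving the exponent).
N_0 = 1
N_1 = 1 + 1^2 = 2
So |H| = 2.
A ground atom is a predicate applied to a tuple of terms from H, so the count is the sum over predicates of |H|^arity:
  Link: 2^2 = 4
Total ground atoms: 4.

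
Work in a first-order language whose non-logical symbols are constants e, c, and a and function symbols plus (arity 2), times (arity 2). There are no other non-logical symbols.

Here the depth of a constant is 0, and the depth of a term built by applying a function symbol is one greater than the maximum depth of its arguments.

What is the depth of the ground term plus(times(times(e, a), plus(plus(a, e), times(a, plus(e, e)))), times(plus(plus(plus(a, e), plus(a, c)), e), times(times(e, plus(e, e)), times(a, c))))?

5

depth(times(e, a)) = 1 + max(0, 0) = 1
depth(plus(a, e)) = 1 + max(0, 0) = 1
depth(plus(e, e)) = 1 + max(0, 0) = 1
depth(times(a, plus(e, e))) = 1 + max(0, 1) = 2
depth(plus(plus(a, e), times(a, plus(e, e)))) = 1 + max(1, 2) = 3
depth(times(times(e, a), plus(plus(a, e), times(a, plus(e, e))))) = 1 + max(1, 3) = 4
depth(plus(a, c)) = 1 + max(0, 0) = 1
depth(plus(plus(a, e), plus(a, c))) = 1 + max(1, 1) = 2
depth(plus(plus(plus(a, e), plus(a, c)), e)) = 1 + max(2, 0) = 3
depth(times(e, plus(e, e))) = 1 + max(0, 1) = 2
depth(times(a, c)) = 1 + max(0, 0) = 1
depth(times(times(e, plus(e, e)), times(a, c))) = 1 + max(2, 1) = 3
depth(times(plus(plus(plus(a, e), plus(a, c)), e), times(times(e, plus(e, e)), times(a, c)))) = 1 + max(3, 3) = 4
depth(plus(times(times(e, a), plus(plus(a, e), times(a, plus(e, e)))), times(plus(plus(plus(a, e), plus(a, c)), e), times(times(e, plus(e, e)), times(a, c))))) = 1 + max(4, 4) = 5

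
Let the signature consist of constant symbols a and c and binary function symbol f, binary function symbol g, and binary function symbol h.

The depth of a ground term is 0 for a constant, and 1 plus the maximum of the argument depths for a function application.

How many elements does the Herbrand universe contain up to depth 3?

If N_k denotes the number of depth-≤k ground terms, the 2 constants give N_0 = 2, and each function symbol of arity r contributes N_{k-1}^r new terms at level k: N_k = 2 + N_{k-1}^2 + N_{k-1}^2 + N_{k-1}^2.
N_0 = 2
N_1 = 2 + 2^2 + 2^2 + 2^2 = 14
N_2 = 2 + 14^2 + 14^2 + 14^2 = 590
N_3 = 2 + 590^2 + 590^2 + 590^2 = 1044302

1044302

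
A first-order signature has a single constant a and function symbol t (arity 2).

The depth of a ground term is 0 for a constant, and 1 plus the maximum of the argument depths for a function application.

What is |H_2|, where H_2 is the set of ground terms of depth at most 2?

5

If N_k denotes the number of depth-≤k ground terms, the 1 constant gives N_0 = 1, and each function symbol of arity r contributes N_{k-1}^r new terms at level k: N_k = 1 + N_{k-1}^2.
N_0 = 1
N_1 = 1 + 1^2 = 2
N_2 = 1 + 2^2 = 5
Explicitly: a, t(a, a), t(a, t(a, a)), t(t(a, a), a), t(t(a, a), t(a, a)).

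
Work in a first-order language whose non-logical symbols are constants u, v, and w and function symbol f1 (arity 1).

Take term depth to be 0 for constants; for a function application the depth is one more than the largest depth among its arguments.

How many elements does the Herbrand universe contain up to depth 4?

15

Write N_k for the number of ground terms of depth ≤ k. A term of depth ≤ k is either a constant or a function symbol applied to arguments of depth ≤ k−1, so N_k = 3 + N_{k-1}.
N_0 = 3
N_1 = 3 + 3 = 6
N_2 = 3 + 6 = 9
N_3 = 3 + 9 = 12
N_4 = 3 + 12 = 15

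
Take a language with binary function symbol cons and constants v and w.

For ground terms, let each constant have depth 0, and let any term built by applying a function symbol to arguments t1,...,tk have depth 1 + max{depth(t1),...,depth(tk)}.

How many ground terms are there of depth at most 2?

Let N_k count ground terms of depth at most k. Each non-constant term of depth ≤ k is some function symbol applied to depth-≤(k−1) arguments, giving N_k = 2 + N_{k-1}^2.
N_0 = 2
N_1 = 2 + 2^2 = 6
N_2 = 2 + 6^2 = 38

38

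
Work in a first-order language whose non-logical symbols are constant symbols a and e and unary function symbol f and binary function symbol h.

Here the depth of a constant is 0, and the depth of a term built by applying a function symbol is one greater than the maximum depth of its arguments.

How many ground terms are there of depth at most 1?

8

Write N_k for the number of ground terms of depth ≤ k. A term of depth ≤ k is either a constant or a function symbol applied to arguments of depth ≤ k−1, so N_k = 2 + N_{k-1} + N_{k-1}^2.
N_0 = 2
N_1 = 2 + 2 + 2^2 = 8
Explicitly: a, e, f(a), f(e), h(a, a), h(a, e), h(e, a), h(e, e).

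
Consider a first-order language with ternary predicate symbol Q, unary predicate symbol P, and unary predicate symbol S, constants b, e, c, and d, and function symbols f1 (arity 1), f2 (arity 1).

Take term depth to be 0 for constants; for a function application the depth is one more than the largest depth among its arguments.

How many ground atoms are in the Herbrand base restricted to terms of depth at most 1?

1752

First count ground terms of depth ≤ 1.
Count level by level. With function symbols f1/1, f2/1, the terms of depth ≤ k are the 4 constants together with each function applied to depth-≤(k−1) tuples, so N_k = 4 + N_{k-1} + N_{k-1}.
N_0 = 4
N_1 = 4 + 4 + 4 = 12
Explicitly: b, e, c, d, f1(b), f1(e), f1(c), f1(d), f2(b), f2(e), f2(c), f2(d).
So |H| = 12.
Each predicate of arity r yields |H|^r ground atoms (one per choice of an r-tuple from H):
  Q: 12^3 = 1728;  P: 12;  S: 12
Total ground atoms: 1728 + 12 + 12 = 1752.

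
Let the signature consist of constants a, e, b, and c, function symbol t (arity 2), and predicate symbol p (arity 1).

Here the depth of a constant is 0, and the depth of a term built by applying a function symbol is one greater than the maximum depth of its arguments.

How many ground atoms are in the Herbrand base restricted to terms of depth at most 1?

First count ground terms of depth ≤ 1.
Let N_k count ground terms of depth at most k. Each non-constant term of depth ≤ k is some function symbol applied to depth-≤(k−1) arguments, giving N_k = 4 + N_{k-1}^2.
N_0 = 4
N_1 = 4 + 4^2 = 20
So |H| = 20.
For each predicate symbol, the number of ground atoms is |H| raised to its arity; summing:
  p: 20
Total ground atoms: 20.

20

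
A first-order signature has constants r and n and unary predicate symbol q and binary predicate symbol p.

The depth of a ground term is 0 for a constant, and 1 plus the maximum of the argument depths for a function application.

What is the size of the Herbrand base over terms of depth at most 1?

First count ground terms of depth ≤ 1.
With no function symbols every ground term is a constant, so there are exactly 2 ground terms at every depth bound.
N_0 = 2
N_1 = 2
So |H| = 2.
Each predicate of arity r yields |H|^r ground atoms (one per choice of an r-tuple from H):
  q: 2;  p: 2^2 = 4
Total ground atoms: 2 + 4 = 6.

6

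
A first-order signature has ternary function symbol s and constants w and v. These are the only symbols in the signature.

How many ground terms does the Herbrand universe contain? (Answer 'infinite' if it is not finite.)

infinite

The signature has at least one function symbol (s, arity 3) and at least one constant (w).
Iterating s gives infinitely many distinct ground terms: w, s(w, w, w), s(s(w, w, w), s(w, w, w), s(w, w, w)), ...
So the Herbrand universe is infinite.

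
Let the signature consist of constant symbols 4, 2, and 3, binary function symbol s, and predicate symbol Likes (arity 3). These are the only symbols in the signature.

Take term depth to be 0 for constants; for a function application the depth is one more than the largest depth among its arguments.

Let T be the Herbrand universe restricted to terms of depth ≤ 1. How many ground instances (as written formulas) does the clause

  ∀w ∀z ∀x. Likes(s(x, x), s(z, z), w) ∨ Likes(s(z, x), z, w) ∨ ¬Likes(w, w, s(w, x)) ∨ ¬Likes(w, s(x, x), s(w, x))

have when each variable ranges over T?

Ground terms of depth ≤ 1:
  If N_k denotes the number of depth-≤k ground terms, the 3 constants give N_0 = 3, and each function symbol of arity r contributes N_{k-1}^r new terms at level k: N_k = 3 + N_{k-1}^2.
  N_0 = 3
  N_1 = 3 + 3^2 = 12
So there are 12 ground terms available for substitution.
Each of w, z, x ranges independently over the available ground terms, and distinct assignments produce distinct instances.
Number of ground instances = 12^3 = 1728.

1728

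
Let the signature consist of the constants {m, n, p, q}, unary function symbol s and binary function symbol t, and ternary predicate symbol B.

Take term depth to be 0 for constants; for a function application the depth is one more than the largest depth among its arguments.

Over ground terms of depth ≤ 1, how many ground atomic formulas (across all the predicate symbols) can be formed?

First count ground terms of depth ≤ 1.
Write N_k for the number of ground terms of depth ≤ k. A term of depth ≤ k is either a constant or a function symbol applied to arguments of depth ≤ k−1, so N_k = 4 + N_{k-1} + N_{k-1}^2.
N_0 = 4
N_1 = 4 + 4 + 4^2 = 24
So |H| = 24.
Ground atoms are formed by filling each argument slot of a predicate with a term from H, so an r-ary predicate gives |H|^r atoms:
  B: 24^3 = 13824
Total ground atoms: 13824.

13824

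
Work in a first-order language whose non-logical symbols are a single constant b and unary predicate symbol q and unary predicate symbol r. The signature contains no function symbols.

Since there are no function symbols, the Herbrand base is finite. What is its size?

With no function symbols, the Herbrand universe is just the 1 constant.
Ground atoms per predicate: q: 1, r: 1.
Herbrand base size = 1 + 1 = 2.

2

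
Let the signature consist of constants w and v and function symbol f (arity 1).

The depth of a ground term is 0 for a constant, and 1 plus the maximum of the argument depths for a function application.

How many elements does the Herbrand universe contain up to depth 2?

Count level by level. With function symbols f/1, the terms of depth ≤ k are the 2 constants together with each function applied to depth-≤(k−1) tuples, so N_k = 2 + N_{k-1}.
N_0 = 2
N_1 = 2 + 2 = 4
N_2 = 2 + 4 = 6

6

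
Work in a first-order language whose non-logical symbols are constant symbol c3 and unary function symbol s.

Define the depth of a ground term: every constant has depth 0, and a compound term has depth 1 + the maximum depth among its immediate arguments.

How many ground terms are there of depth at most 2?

Let N_k count ground terms of depth at most k. Each non-constant term of depth ≤ k is some function symbol applied to depth-≤(k−1) arguments, giving N_k = 1 + N_{k-1}.
N_0 = 1
N_1 = 1 + 1 = 2
N_2 = 1 + 2 = 3
Explicitly: c3, s(c3), s(s(c3)).

3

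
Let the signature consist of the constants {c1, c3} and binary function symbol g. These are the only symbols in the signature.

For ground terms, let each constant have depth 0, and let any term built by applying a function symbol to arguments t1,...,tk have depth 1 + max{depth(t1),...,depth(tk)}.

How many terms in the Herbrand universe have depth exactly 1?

Let N_k count ground terms of depth at most k. Each non-constant term of depth ≤ k is some function symbol applied to depth-≤(k−1) arguments, giving N_k = 2 + N_{k-1}^2.
N_0 = 2
N_1 = 2 + 2^2 = 6
Terms of depth exactly 1: N_1 − N_0 = 6 − 2 = 4.

4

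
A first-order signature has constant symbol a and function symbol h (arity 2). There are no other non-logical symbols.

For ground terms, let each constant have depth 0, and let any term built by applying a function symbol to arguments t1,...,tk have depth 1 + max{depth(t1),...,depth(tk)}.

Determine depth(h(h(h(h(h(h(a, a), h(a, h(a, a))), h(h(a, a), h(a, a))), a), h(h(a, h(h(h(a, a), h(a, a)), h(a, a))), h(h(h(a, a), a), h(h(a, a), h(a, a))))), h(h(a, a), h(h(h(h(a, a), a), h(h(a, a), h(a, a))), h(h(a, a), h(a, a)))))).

depth(h(a, a)) = 1 + max(0, 0) = 1
depth(h(a, h(a, a))) = 1 + max(0, 1) = 2
depth(h(h(a, a), h(a, h(a, a)))) = 1 + max(1, 2) = 3
depth(h(h(a, a), h(a, a))) = 1 + max(1, 1) = 2
depth(h(h(h(a, a), h(a, h(a, a))), h(h(a, a), h(a, a)))) = 1 + max(3, 2) = 4
depth(h(h(h(h(a, a), h(a, h(a, a))), h(h(a, a), h(a, a))), a)) = 1 + max(4, 0) = 5
depth(h(h(h(a, a), h(a, a)), h(a, a))) = 1 + max(2, 1) = 3
depth(h(a, h(h(h(a, a), h(a, a)), h(a, a)))) = 1 + max(0, 3) = 4
depth(h(h(a, a), a)) = 1 + max(1, 0) = 2
depth(h(h(h(a, a), a), h(h(a, a), h(a, a)))) = 1 + max(2, 2) = 3
depth(h(h(a, h(h(h(a, a), h(a, a)), h(a, a))), h(h(h(a, a), a), h(h(a, a), h(a, a))))) = 1 + max(4, 3) = 5
depth(h(h(h(h(h(a, a), h(a, h(a, a))), h(h(a, a), h(a, a))), a), h(h(a, h(h(h(a, a), h(a, a)), h(a, a))), h(h(h(a, a), a), h(h(a, a), h(a, a)))))) = 1 + max(5, 5) = 6
depth(h(h(h(h(a, a), a), h(h(a, a), h(a, a))), h(h(a, a), h(a, a)))) = 1 + max(3, 2) = 4
depth(h(h(a, a), h(h(h(h(a, a), a), h(h(a, a), h(a, a))), h(h(a, a), h(a, a))))) = 1 + max(1, 4) = 5
depth(h(h(h(h(h(h(a, a), h(a, h(a, a))), h(h(a, a), h(a, a))), a), h(h(a, h(h(h(a, a), h(a, a)), h(a, a))), h(h(h(a, a), a), h(h(a, a), h(a, a))))), h(h(a, a), h(h(h(h(a, a), a), h(h(a, a), h(a, a))), h(h(a, a), h(a, a)))))) = 1 + max(6, 5) = 7

7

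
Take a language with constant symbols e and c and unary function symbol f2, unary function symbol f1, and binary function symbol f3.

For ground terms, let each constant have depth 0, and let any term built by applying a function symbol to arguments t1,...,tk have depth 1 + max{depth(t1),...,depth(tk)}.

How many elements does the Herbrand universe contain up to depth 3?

15130

Count level by level. With function symbols f2/1, f1/1, f3/2, the terms of depth ≤ k are the 2 constants together with each function applied to depth-≤(k−1) tuples, so N_k = 2 + N_{k-1} + N_{k-1} + N_{k-1}^2.
N_0 = 2
N_1 = 2 + 2 + 2 + 2^2 = 10
N_2 = 2 + 10 + 10 + 10^2 = 122
N_3 = 2 + 122 + 122 + 122^2 = 15130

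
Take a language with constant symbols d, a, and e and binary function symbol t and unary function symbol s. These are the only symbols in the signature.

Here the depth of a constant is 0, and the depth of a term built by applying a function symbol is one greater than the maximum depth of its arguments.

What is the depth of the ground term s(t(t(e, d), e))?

depth(t(e, d)) = 1 + max(0, 0) = 1
depth(t(t(e, d), e)) = 1 + max(1, 0) = 2
depth(s(t(t(e, d), e))) = 1 + depth(t(t(e, d), e)) = 1 + 2 = 3

3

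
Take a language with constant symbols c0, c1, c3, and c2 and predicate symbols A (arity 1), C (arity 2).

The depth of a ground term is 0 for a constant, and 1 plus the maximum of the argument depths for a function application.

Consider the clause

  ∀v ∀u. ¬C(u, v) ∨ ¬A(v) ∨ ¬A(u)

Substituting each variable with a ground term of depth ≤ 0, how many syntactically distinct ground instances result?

Ground terms of depth ≤ 0:
  With no function symbols every ground term is a constant, so there are exactly 4 ground terms at every depth bound.
  N_0 = 4
So there are 4 ground terms available for substitution.
Each of v, u ranges independently over the available ground terms, and distinct assignments produce distinct instances.
Number of ground instances = 4^2 = 16.

16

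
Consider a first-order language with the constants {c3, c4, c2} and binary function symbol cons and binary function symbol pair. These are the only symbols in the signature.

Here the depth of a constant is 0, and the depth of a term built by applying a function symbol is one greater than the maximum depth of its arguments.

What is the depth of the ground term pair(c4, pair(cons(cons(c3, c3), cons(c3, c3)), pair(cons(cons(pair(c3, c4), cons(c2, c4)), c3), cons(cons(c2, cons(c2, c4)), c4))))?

6

depth(cons(c3, c3)) = 1 + max(0, 0) = 1
depth(cons(cons(c3, c3), cons(c3, c3))) = 1 + max(1, 1) = 2
depth(pair(c3, c4)) = 1 + max(0, 0) = 1
depth(cons(c2, c4)) = 1 + max(0, 0) = 1
depth(cons(pair(c3, c4), cons(c2, c4))) = 1 + max(1, 1) = 2
depth(cons(cons(pair(c3, c4), cons(c2, c4)), c3)) = 1 + max(2, 0) = 3
depth(cons(c2, cons(c2, c4))) = 1 + max(0, 1) = 2
depth(cons(cons(c2, cons(c2, c4)), c4)) = 1 + max(2, 0) = 3
depth(pair(cons(cons(pair(c3, c4), cons(c2, c4)), c3), cons(cons(c2, cons(c2, c4)), c4))) = 1 + max(3, 3) = 4
depth(pair(cons(cons(c3, c3), cons(c3, c3)), pair(cons(cons(pair(c3, c4), cons(c2, c4)), c3), cons(cons(c2, cons(c2, c4)), c4)))) = 1 + max(2, 4) = 5
depth(pair(c4, pair(cons(cons(c3, c3), cons(c3, c3)), pair(cons(cons(pair(c3, c4), cons(c2, c4)), c3), cons(cons(c2, cons(c2, c4)), c4))))) = 1 + max(0, 5) = 6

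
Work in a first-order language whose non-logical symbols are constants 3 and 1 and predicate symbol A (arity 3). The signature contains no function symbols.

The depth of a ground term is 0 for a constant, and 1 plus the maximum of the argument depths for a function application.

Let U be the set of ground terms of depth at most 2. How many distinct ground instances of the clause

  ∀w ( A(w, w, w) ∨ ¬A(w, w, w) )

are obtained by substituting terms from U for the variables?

Ground terms of depth ≤ 2:
  With no function symbols every ground term is a constant, so there are exactly 2 ground terms at every depth bound.
  N_0 = 2
  N_1 = 2
  N_2 = 2
  Explicitly: 3, 1.
So there are 2 ground terms available for substitution.
The variable w ranges independently over the available ground terms, and distinct assignments produce distinct instances.
Number of ground instances = 2.

2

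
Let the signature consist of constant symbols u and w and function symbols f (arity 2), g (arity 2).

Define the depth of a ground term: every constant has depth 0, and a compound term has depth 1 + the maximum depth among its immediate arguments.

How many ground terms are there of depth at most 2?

Let N_k = |{terms of depth ≤ k}|. Then N_0 = 2 and N_k = 2 + N_{k-1}^2 + N_{k-1}^2 for k ≥ 1 (one summand per function symbol, arity giving the exponent).
N_0 = 2
N_1 = 2 + 2^2 + 2^2 = 10
N_2 = 2 + 10^2 + 10^2 = 202

202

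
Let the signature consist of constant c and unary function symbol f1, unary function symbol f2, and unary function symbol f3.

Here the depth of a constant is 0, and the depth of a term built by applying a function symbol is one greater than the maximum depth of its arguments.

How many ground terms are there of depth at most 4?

Let N_k count ground terms of depth at most k. Each non-constant term of depth ≤ k is some function symbol applied to depth-≤(k−1) arguments, giving N_k = 1 + N_{k-1} + N_{k-1} + N_{k-1}.
N_0 = 1
N_1 = 1 + 1 + 1 + 1 = 4
N_2 = 1 + 4 + 4 + 4 = 13
N_3 = 1 + 13 + 13 + 13 = 40
N_4 = 1 + 40 + 40 + 40 = 121

121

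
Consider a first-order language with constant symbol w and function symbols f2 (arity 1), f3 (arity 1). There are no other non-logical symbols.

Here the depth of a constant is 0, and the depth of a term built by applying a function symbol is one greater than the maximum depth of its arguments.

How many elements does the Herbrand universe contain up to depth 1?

3

Let N_k = |{terms of depth ≤ k}|. Then N_0 = 1 and N_k = 1 + N_{k-1} + N_{k-1} for k ≥ 1 (one summand per function symbol, arity giving the exponent).
N_0 = 1
N_1 = 1 + 1 + 1 = 3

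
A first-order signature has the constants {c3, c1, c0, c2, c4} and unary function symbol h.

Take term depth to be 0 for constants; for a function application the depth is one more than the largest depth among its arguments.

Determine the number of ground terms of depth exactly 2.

Count level by level. With function symbols h/1, the terms of depth ≤ k are the 5 constants together with each function applied to depth-≤(k−1) tuples, so N_k = 5 + N_{k-1}.
N_0 = 5
N_1 = 5 + 5 = 10
N_2 = 5 + 10 = 15
Terms of depth exactly 2: N_2 − N_1 = 15 − 10 = 5.

5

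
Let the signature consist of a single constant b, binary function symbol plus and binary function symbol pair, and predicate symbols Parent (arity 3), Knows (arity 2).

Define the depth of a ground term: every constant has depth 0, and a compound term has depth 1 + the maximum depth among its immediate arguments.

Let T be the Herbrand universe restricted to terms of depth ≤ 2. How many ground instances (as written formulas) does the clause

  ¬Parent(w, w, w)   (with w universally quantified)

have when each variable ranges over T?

19

Ground terms of depth ≤ 2:
  If N_k denotes the number of depth-≤k ground terms, the 1 constant gives N_0 = 1, and each function symbol of arity r contributes N_{k-1}^r new terms at level k: N_k = 1 + N_{k-1}^2 + N_{k-1}^2.
  N_0 = 1
  N_1 = 1 + 1^2 + 1^2 = 3
  N_2 = 1 + 3^2 + 3^2 = 19
So there are 19 ground terms available for substitution.
The variable w ranges independently over the available ground terms, and distinct assignments produce distinct instances.
Number of ground instances = 19.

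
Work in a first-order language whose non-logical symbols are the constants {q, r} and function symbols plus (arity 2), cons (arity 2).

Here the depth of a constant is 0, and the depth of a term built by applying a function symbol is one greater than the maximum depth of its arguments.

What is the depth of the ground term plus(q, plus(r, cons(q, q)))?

depth(cons(q, q)) = 1 + max(0, 0) = 1
depth(plus(r, cons(q, q))) = 1 + max(0, 1) = 2
depth(plus(q, plus(r, cons(q, q)))) = 1 + max(0, 2) = 3

3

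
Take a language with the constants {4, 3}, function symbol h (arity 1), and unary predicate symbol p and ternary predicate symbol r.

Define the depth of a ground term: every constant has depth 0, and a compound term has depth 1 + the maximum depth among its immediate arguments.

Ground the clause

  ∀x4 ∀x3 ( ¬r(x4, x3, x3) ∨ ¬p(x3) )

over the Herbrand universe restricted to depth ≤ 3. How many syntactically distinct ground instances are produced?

Ground terms of depth ≤ 3:
  Write N_k for the number of ground terms of depth ≤ k. A term of depth ≤ k is either a constant or a function symbol applied to arguments of depth ≤ k−1, so N_k = 2 + N_{k-1}.
  N_0 = 2
  N_1 = 2 + 2 = 4
  N_2 = 2 + 4 = 6
  N_3 = 2 + 6 = 8
  Explicitly: 4, 3, h(4), h(3), h(h(4)), h(h(3)), h(h(h(4))), h(h(h(3))).
So there are 8 ground terms available for substitution.
The clause has 2 distinct variables (x4, x3), each appearing in the body. In the free term algebra distinct substitutions yield syntactically distinct ground instances.
Number of ground instances = 8^2 = 64.

64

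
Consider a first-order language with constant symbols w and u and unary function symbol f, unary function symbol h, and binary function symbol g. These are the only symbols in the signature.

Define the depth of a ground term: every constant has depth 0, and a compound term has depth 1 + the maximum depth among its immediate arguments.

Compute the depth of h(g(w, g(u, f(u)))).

depth(f(u)) = 1 + depth(u) = 1 + 0 = 1
depth(g(u, f(u))) = 1 + max(0, 1) = 2
depth(g(w, g(u, f(u)))) = 1 + max(0, 2) = 3
depth(h(g(w, g(u, f(u))))) = 1 + depth(g(w, g(u, f(u)))) = 1 + 3 = 4

4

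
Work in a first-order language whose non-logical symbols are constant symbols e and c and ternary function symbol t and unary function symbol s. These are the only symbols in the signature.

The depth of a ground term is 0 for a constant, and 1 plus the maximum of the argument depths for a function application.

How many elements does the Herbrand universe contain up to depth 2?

Count level by level. With function symbols t/3, s/1, the terms of depth ≤ k are the 2 constants together with each function applied to depth-≤(k−1) tuples, so N_k = 2 + N_{k-1}^3 + N_{k-1}.
N_0 = 2
N_1 = 2 + 2^3 + 2 = 12
N_2 = 2 + 12^3 + 12 = 1742

1742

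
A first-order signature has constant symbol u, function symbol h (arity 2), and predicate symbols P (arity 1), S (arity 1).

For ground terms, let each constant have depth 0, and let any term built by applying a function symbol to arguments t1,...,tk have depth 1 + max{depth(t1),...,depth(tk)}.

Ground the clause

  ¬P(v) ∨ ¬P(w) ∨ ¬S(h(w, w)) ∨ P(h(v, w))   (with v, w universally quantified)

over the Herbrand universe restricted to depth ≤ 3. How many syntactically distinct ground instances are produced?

676

Ground terms of depth ≤ 3:
  If N_k denotes the number of depth-≤k ground terms, the 1 constant gives N_0 = 1, and each function symbol of arity r contributes N_{k-1}^r new terms at level k: N_k = 1 + N_{k-1}^2.
  N_0 = 1
  N_1 = 1 + 1^2 = 2
  N_2 = 1 + 2^2 = 5
  N_3 = 1 + 5^2 = 26
So there are 26 ground terms available for substitution.
The body mentions every one of the 2 quantified variables; since ground terms form a free algebra, no two substitutions collapse to the same formula.
Number of ground instances = 26^2 = 676.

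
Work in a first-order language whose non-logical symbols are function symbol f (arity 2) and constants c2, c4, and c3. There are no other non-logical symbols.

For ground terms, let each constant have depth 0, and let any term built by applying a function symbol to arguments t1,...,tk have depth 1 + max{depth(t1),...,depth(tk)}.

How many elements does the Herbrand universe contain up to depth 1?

If N_k denotes the number of depth-≤k ground terms, the 3 constants give N_0 = 3, and each function symbol of arity r contributes N_{k-1}^r new terms at level k: N_k = 3 + N_{k-1}^2.
N_0 = 3
N_1 = 3 + 3^2 = 12
Explicitly: c2, c4, c3, f(c2, c2), f(c2, c4), f(c2, c3), f(c4, c2), f(c4, c4), f(c4, c3), f(c3, c2), f(c3, c4), f(c3, c3).

12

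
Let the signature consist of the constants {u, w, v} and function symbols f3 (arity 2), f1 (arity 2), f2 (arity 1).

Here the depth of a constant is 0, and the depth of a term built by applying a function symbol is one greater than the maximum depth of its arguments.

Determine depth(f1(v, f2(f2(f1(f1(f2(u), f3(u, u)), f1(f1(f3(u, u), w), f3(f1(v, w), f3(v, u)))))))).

7

depth(f2(u)) = 1 + depth(u) = 1 + 0 = 1
depth(f3(u, u)) = 1 + max(0, 0) = 1
depth(f1(f2(u), f3(u, u))) = 1 + max(1, 1) = 2
depth(f1(f3(u, u), w)) = 1 + max(1, 0) = 2
depth(f1(v, w)) = 1 + max(0, 0) = 1
depth(f3(v, u)) = 1 + max(0, 0) = 1
depth(f3(f1(v, w), f3(v, u))) = 1 + max(1, 1) = 2
depth(f1(f1(f3(u, u), w), f3(f1(v, w), f3(v, u)))) = 1 + max(2, 2) = 3
depth(f1(f1(f2(u), f3(u, u)), f1(f1(f3(u, u), w), f3(f1(v, w), f3(v, u))))) = 1 + max(2, 3) = 4
depth(f2(f1(f1(f2(u), f3(u, u)), f1(f1(f3(u, u), w), f3(f1(v, w), f3(v, u)))))) = 1 + depth(f1(f1(f2(u), f3(u, u)), f1(f1(f3(u, u), w), f3(f1(v, w), f3(v, u))))) = 1 + 4 = 5
depth(f2(f2(f1(f1(f2(u), f3(u, u)), f1(f1(f3(u, u), w), f3(f1(v, w), f3(v, u))))))) = 1 + depth(f2(f1(f1(f2(u), f3(u, u)), f1(f1(f3(u, u), w), f3(f1(v, w), f3(v, u)))))) = 1 + 5 = 6
depth(f1(v, f2(f2(f1(f1(f2(u), f3(u, u)), f1(f1(f3(u, u), w), f3(f1(v, w), f3(v, u)))))))) = 1 + max(0, 6) = 7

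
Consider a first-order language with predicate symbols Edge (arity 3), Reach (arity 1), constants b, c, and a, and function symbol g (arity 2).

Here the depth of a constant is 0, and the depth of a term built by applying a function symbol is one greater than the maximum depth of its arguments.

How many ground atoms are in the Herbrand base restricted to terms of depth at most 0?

First count ground terms of depth ≤ 0.
Write N_k for the number of ground terms of depth ≤ k. A term of depth ≤ k is either a constant or a function symbol applied to arguments of depth ≤ k−1, so N_k = 3 + N_{k-1}^2.
N_0 = 3
Explicitly: b, c, a.
So |H| = 3.
For each predicate symbol, the number of ground atoms is |H| raised to its arity; summing:
  Edge: 3^3 = 27;  Reach: 3
Total ground atoms: 27 + 3 = 30.

30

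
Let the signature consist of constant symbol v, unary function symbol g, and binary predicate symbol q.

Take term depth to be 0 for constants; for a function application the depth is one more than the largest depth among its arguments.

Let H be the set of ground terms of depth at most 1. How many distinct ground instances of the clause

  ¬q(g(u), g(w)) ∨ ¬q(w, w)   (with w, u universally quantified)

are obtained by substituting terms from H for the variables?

Ground terms of depth ≤ 1:
  Count level by level. With function symbols g/1, the terms of depth ≤ k are the 1 constant together with each function applied to depth-≤(k−1) tuples, so N_k = 1 + N_{k-1}.
  N_0 = 1
  N_1 = 1 + 1 = 2
So there are 2 ground terms available for substitution.
There are 2 variables to instantiate (w, u), each occurring in at least one literal, so different choices give different ground instances.
Number of ground instances = 2^2 = 4.

4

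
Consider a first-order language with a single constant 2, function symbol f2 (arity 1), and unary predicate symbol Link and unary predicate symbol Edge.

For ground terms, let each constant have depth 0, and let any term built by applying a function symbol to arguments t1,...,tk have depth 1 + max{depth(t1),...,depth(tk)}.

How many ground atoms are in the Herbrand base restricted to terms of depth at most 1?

First count ground terms of depth ≤ 1.
Write N_k for the number of ground terms of depth ≤ k. A term of depth ≤ k is either a constant or a function symbol applied to arguments of depth ≤ k−1, so N_k = 1 + N_{k-1}.
N_0 = 1
N_1 = 1 + 1 = 2
So |H| = 2.
Ground atoms are formed by filling each argument slot of a predicate with a term from H, so an r-ary predicate gives |H|^r atoms:
  Link: 2;  Edge: 2
Total ground atoms: 2 + 2 = 4.

4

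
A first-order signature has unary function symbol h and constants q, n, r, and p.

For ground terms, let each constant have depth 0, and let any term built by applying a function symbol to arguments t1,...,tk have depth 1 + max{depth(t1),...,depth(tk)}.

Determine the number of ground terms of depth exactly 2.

Count level by level. With function symbols h/1, the terms of depth ≤ k are the 4 constants together with each function applied to depth-≤(k−1) tuples, so N_k = 4 + N_{k-1}.
N_0 = 4
N_1 = 4 + 4 = 8
N_2 = 4 + 8 = 12
Terms of depth exactly 2: N_2 − N_1 = 12 − 8 = 4.

4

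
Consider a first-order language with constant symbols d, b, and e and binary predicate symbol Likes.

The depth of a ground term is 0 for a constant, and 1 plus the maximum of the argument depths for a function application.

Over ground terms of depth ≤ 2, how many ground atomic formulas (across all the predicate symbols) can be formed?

First count ground terms of depth ≤ 2.
With no function symbols every ground term is a constant, so there are exactly 3 ground terms at every depth bound.
N_0 = 3
N_1 = 3
N_2 = 3
Explicitly: d, b, e.
So |H| = 3.
A ground atom is a predicate applied to a tuple of terms from H, so the count is the sum over predicates of |H|^arity:
  Likes: 3^2 = 9
Total ground atoms: 9.

9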